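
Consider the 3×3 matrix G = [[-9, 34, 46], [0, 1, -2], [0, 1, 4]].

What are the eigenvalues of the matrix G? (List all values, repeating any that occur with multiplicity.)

Compute the characteristic polynomial p(μ) = det(μI - G).
Expanding the 3×3 determinant: p(μ) = μ^3 + 4μ^2 - 39μ + 54.
Rational-root test: μ = -9 gives p(-9) = 0.
Dividing by (μ + 9) leaves μ^2 - 5μ + 6.
The quadratic factors as (μ - 2)·(μ - 3).
Eigenvalues: -9, 2, 3.

-9, 2, 3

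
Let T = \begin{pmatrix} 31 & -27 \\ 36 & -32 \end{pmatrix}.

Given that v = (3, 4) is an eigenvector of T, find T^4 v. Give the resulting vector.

First find the eigenvalue: Tv = (-15, -20) = -5·(3, 4), so λ = -5.
Then T^4 v = λ^4·v = (-5)^4·(3, 4) = 625·(3, 4) = (1875, 2500).

(1875, 2500)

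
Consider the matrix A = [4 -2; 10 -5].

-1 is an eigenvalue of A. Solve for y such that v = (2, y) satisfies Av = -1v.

5

We need (A + 1I)v = 0.
A + 1I = [[5, -2], [10, -4]].
Row 1: (5)·2 + (-2)·y = 0
Row 2: (10)·2 + (-4)·y = 0
Solving gives y = 5.
Check: A·(2, 5) = (-2, -5) = -1·(2, 5).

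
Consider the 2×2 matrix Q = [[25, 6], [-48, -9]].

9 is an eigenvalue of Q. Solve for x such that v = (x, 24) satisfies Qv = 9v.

We need (Q - 9I)v = 0.
Q - 9I = [[16, 6], [-48, -18]].
Row 1: (16)·x + (6)·24 = 0
Row 2: (-48)·x + (-18)·24 = 0
Solving gives x = -9.
Check: Q·(-9, 24) = (-81, 216) = 9·(-9, 24).

-9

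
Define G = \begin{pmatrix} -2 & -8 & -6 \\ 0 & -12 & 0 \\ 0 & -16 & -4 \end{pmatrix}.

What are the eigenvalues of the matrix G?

-12, -4, -2

Set up det(μI - G) = 0.
Expanding along the first row, p(μ) = μ^3 + 18μ^2 + 80μ + 96.
Since p(-12) = 0, μ = -12 is a root.
Dividing by (μ + 12) leaves μ^2 + 6μ + 8.
The quadratic factors as (μ + 4)·(μ + 2).
Eigenvalues: -12, -4, -2.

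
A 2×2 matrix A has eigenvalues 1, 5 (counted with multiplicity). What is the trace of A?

6

trace(A) is the sum of the eigenvalues: (1) + (5) = 6.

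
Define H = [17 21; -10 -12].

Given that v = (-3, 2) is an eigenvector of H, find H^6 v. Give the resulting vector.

(-2187, 1458)

First find the eigenvalue: Hv = (-9, 6) = 3·(-3, 2), so λ = 3.
Then H^6 v = λ^6·v = 3^6·(-3, 2) = 729·(-3, 2) = (-2187, 1458).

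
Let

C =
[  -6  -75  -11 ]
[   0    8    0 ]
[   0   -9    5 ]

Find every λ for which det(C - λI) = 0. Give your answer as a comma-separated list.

Set up det(lambda·I - C) = 0.
Expanding along the first row, p(lambda) = lambda^3 - 7·lambda^2 - 38·lambda + 240.
Try lambda = 5: p(5) = 0, so 5 is a root.
Factor out (lambda - 5): p(lambda) = (lambda - 5)·(lambda^2 - 2·lambda - 48).
The quadratic factors as (lambda + 6)·(lambda - 8).
Eigenvalues: -6, 5, 8.

-6, 5, 8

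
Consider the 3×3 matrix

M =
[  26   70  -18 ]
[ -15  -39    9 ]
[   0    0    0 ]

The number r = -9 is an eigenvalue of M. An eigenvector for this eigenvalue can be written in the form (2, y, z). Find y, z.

-1, 0

We need (M + 9I)v = 0.
M + 9I = [[35, 70, -18], [-15, -30, 9], [0, 0, 9]].
Row 1: (35)·2 + (70)·y + (-18)·z = 0
Row 2: (-15)·2 + (-30)·y + (9)·z = 0
Row 3: (0)·2 + (0)·y + (9)·z = 0
Solving gives y = -1, z = 0.
Check: M·(2, -1, 0) = (-18, 9, 0) = -9·(2, -1, 0).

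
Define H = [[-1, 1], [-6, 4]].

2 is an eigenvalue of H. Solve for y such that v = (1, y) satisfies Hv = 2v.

3

We need (H - 2I)v = 0.
H - 2I = [[-3, 1], [-6, 2]].
Row 1: (-3)·1 + (1)·y = 0
Row 2: (-6)·1 + (2)·y = 0
Solving gives y = 3.
Check: H·(1, 3) = (2, 6) = 2·(1, 3).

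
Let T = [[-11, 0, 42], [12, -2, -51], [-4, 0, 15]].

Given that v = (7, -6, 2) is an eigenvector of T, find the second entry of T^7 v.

First find the eigenvalue: Tv = (7, -6, 2) = 1·(7, -6, 2), so λ = 1.
Then T^7 v = λ^7·v = 1^7·(7, -6, 2) = 1·(7, -6, 2) = (7, -6, 2).

-6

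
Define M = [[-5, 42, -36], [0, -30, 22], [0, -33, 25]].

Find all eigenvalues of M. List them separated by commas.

-8, -5, 3

The characteristic polynomial is p(r) = det(rI - M).
Expanding along the first row, p(r) = r^3 + 10r^2 + r - 120.
Try r = 3: p(3) = 0, so 3 is a root.
Dividing by (r - 3) leaves r^2 + 13r + 40.
The quadratic factors as (r + 8)·(r + 5).
Eigenvalues: -8, -5, 3.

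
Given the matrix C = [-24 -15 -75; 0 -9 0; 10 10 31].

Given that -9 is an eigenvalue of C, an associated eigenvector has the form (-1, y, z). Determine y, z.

1, 0

We need (C + 9I)v = 0.
C + 9I = [[-15, -15, -75], [0, 0, 0], [10, 10, 40]].
Row 1: (-15)·-1 + (-15)·y + (-75)·z = 0
Row 2: (0)·-1 + (0)·y + (0)·z = 0
Row 3: (10)·-1 + (10)·y + (40)·z = 0
Solving gives y = 1, z = 0.
Check: C·(-1, 1, 0) = (9, -9, 0) = -9·(-1, 1, 0).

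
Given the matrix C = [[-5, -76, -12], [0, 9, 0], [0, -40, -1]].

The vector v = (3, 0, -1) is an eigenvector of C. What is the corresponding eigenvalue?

Compute Cv: C·(3, 0, -1) = (-3, 0, 1).
Since Cv = λv, compare component 1: -3 = λ·3, so λ = -1.

-1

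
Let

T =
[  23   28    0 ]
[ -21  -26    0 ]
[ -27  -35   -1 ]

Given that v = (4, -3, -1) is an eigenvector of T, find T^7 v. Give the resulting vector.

First find the eigenvalue: Tv = (8, -6, -2) = 2·(4, -3, -1), so λ = 2.
Then T^7 v = λ^7·v = 2^7·(4, -3, -1) = 128·(4, -3, -1) = (512, -384, -128).

(512, -384, -128)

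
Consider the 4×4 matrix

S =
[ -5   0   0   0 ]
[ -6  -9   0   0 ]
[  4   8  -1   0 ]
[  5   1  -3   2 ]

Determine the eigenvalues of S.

S is lower triangular, so its eigenvalues are the diagonal entries.
Diagonal: -5, -9, -1, 2.

-9, -5, -1, 2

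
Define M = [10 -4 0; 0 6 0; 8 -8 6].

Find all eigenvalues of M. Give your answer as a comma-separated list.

6, 6, 10

Set up det(λI - M) = 0.
Expanding along the first row, p(λ) = λ^3 - 22λ^2 + 156λ - 360.
Since p(10) = 0, λ = 10 is a root.
Dividing by (λ - 10) leaves λ^2 - 12λ + 36.
The quadratic factor is (λ - 6)^2.
Eigenvalues: 6, 6, 10.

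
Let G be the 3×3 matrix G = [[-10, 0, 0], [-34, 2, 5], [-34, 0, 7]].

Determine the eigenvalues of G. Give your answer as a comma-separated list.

-10, 2, 7

Compute the characteristic polynomial p(r) = det(rI - G).
Cofactor expansion gives p(r) = r^3 + r^2 - 76r + 140.
Rational-root test: r = 2 gives p(2) = 0.
Factor out (r - 2): p(r) = (r - 2)·(r^2 + 3r - 70).
The quadratic factors as (r + 10)·(r - 7).
Eigenvalues: -10, 2, 7.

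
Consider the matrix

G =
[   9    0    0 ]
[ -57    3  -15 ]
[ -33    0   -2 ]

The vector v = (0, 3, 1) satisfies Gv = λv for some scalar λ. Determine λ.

Compute Gv: G·(0, 3, 1) = (0, -6, -2).
Since Gv = λv, compare component 2: -6 = λ·3, so λ = -2.

-2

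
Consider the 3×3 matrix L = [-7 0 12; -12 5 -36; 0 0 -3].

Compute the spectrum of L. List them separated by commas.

Set up det(lambda·I - L) = 0.
Expanding the 3×3 determinant: p(lambda) = lambda^3 + 5·lambda^2 - 29·lambda - 105.
Rational-root test: lambda = -3 gives p(-3) = 0.
Dividing by (lambda + 3) leaves lambda^2 + 2·lambda - 35.
The quadratic factors as (lambda + 7)·(lambda - 5).
Eigenvalues: -7, -3, 5.

-7, -3, 5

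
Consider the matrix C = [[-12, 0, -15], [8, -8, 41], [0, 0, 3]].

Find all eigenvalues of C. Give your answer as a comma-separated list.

-12, -8, 3

The characteristic polynomial is p(t) = det(tI - C).
Expanding the 3×3 determinant: p(t) = t^3 + 17t^2 + 36t - 288.
Rational-root test: t = -8 gives p(-8) = 0.
Dividing by (t + 8) leaves t^2 + 9t - 36.
The quadratic factors as (t + 12)·(t - 3).
Eigenvalues: -12, -8, 3.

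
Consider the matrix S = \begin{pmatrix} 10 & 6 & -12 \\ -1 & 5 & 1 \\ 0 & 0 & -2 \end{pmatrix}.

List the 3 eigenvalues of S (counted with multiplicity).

The characteristic polynomial is p(s) = det(sI - S).
Cofactor expansion gives p(s) = s^3 - 13s^2 + 26s + 112.
Since p(8) = 0, s = 8 is a root.
Factor out (s - 8): p(s) = (s - 8)·(s^2 - 5s - 14).
The quadratic factors as (s + 2)·(s - 7).
Eigenvalues: -2, 7, 8.

-2, 7, 8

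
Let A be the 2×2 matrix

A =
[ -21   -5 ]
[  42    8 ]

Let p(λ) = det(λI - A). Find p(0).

p(0) = det(0·I − A) = det(−A) = (−1)^2·det(A).
det(A) = 42, so p(0) = 42.

42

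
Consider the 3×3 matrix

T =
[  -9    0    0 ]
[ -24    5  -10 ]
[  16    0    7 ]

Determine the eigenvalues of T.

Set up det(tI - T) = 0.
Expanding along the first row, p(t) = t^3 - 3t^2 - 73t + 315.
Since p(7) = 0, t = 7 is a root.
Factor out (t - 7): p(t) = (t - 7)·(t^2 + 4t - 45).
The quadratic factors as (t + 9)·(t - 5).
Eigenvalues: -9, 5, 7.

-9, 5, 7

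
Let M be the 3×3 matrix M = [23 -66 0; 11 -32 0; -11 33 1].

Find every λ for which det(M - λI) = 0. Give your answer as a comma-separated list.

Set up det(λI - M) = 0.
Expanding along the first row, p(λ) = λ^3 + 8λ^2 - 19λ + 10.
Since p(1) = 0, λ = 1 is a root.
Factor out (λ - 1): p(λ) = (λ - 1)·(λ^2 + 9λ - 10).
The quadratic factors as (λ + 10)·(λ - 1).
Eigenvalues: -10, 1, 1.

-10, 1, 1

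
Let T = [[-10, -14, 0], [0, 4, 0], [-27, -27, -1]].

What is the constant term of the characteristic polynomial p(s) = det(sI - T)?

p(0) = det(0·I − T) = det(−T) = (−1)^3·det(T).
det(T) = 40, so p(0) = -40.

-40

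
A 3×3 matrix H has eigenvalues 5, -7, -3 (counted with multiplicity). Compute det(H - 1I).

If H has eigenvalues 5, -7, -3, then H - 1I has eigenvalues 4, -8, -4.
det(H - 1I) = (4) · (-8) · (-4) = 128.

128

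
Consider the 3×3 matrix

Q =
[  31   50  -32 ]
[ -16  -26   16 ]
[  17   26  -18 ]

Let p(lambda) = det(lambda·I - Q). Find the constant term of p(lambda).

p(lambda) = lambda^3 + 13·lambda^2 + 32·lambda + 20.
The constant term is 20.

20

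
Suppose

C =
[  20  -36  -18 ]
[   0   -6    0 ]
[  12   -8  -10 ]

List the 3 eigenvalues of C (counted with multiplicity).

Set up det(rI - C) = 0.
Cofactor expansion gives p(r) = r^3 - 4r^2 - 44r + 96.
Since p(2) = 0, r = 2 is a root.
Dividing by (r - 2) leaves r^2 - 2r - 48.
The quadratic factors as (r + 6)·(r - 8).
Eigenvalues: -6, 2, 8.

-6, 2, 8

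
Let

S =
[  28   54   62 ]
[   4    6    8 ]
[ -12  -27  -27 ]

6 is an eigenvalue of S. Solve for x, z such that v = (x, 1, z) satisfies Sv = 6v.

6, -3

We need (S - 6I)v = 0.
S - 6I = [[22, 54, 62], [4, 0, 8], [-12, -27, -33]].
Row 1: (22)·x + (54)·1 + (62)·z = 0
Row 2: (4)·x + (0)·1 + (8)·z = 0
Row 3: (-12)·x + (-27)·1 + (-33)·z = 0
Solving gives x = 6, z = -3.
Check: S·(6, 1, -3) = (36, 6, -18) = 6·(6, 1, -3).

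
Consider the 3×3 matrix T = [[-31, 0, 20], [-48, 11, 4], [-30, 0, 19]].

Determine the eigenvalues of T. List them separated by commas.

-11, -1, 11

Set up det(λI - T) = 0.
Expanding along the first row, p(λ) = λ^3 + λ^2 - 121λ - 121.
Rational-root test: λ = -11 gives p(-11) = 0.
Dividing by (λ + 11) leaves λ^2 - 10λ - 11.
The quadratic factors as (λ + 1)·(λ - 11).
Eigenvalues: -11, -1, 11.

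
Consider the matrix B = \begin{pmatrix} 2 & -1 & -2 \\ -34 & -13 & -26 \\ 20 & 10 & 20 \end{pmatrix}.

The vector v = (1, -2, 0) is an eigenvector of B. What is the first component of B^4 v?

256

First find the eigenvalue: Bv = (4, -8, 0) = 4·(1, -2, 0), so λ = 4.
Then B^4 v = λ^4·v = 4^4·(1, -2, 0) = 256·(1, -2, 0) = (256, -512, 0).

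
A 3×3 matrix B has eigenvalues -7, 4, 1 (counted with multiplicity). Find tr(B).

-2

trace(B) is the sum of the eigenvalues: (-7) + (4) + (1) = -2.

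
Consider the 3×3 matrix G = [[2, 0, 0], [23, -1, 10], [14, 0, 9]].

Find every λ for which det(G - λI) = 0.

Compute the characteristic polynomial p(μ) = det(μI - G).
Expanding along the first row, p(μ) = μ^3 - 10μ^2 + 7μ + 18.
Try μ = -1: p(-1) = 0, so -1 is a root.
Factor out (μ + 1): p(μ) = (μ + 1)·(μ^2 - 11μ + 18).
The quadratic factors as (μ - 2)·(μ - 9).
Eigenvalues: -1, 2, 9.

-1, 2, 9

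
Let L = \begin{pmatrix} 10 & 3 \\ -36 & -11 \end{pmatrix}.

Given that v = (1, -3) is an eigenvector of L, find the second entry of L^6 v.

-3

First find the eigenvalue: Lv = (1, -3) = 1·(1, -3), so λ = 1.
Then L^6 v = λ^6·v = 1^6·(1, -3) = 1·(1, -3) = (1, -3).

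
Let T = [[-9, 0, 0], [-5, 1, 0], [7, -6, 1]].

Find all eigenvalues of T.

T is lower triangular, so its eigenvalues are the diagonal entries.
Diagonal: -9, 1, 1.

-9, 1, 1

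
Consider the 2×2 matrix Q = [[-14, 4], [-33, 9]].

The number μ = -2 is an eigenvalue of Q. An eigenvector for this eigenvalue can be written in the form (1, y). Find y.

We need (Q + 2I)v = 0.
Q + 2I = [[-12, 4], [-33, 11]].
Row 1: (-12)·1 + (4)·y = 0
Row 2: (-33)·1 + (11)·y = 0
Solving gives y = 3.
Check: Q·(1, 3) = (-2, -6) = -2·(1, 3).

3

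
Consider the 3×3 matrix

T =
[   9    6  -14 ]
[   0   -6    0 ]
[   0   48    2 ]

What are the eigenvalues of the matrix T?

-6, 2, 9

Set up det(lambda·I - T) = 0.
Expanding along the first row, p(lambda) = lambda^3 - 5·lambda^2 - 48·lambda + 108.
Try lambda = -6: p(-6) = 0, so -6 is a root.
Factor out (lambda + 6): p(lambda) = (lambda + 6)·(lambda^2 - 11·lambda + 18).
The quadratic factors as (lambda - 2)·(lambda - 9).
Eigenvalues: -6, 2, 9.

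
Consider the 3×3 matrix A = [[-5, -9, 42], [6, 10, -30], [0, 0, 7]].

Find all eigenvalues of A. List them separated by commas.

1, 4, 7

The characteristic polynomial is p(lambda) = det(lambda·I - A).
Expanding the 3×3 determinant: p(lambda) = lambda^3 - 12·lambda^2 + 39·lambda - 28.
Rational-root test: lambda = 1 gives p(1) = 0.
Dividing by (lambda - 1) leaves lambda^2 - 11·lambda + 28.
The quadratic factors as (lambda - 4)·(lambda - 7).
Eigenvalues: 1, 4, 7.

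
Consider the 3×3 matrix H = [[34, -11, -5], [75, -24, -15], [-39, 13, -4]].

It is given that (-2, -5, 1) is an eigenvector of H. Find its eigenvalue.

9

Compute Hv: H·(-2, -5, 1) = (-18, -45, 9).
Since Hv = λv, compare component 1: -18 = λ·-2, so λ = 9.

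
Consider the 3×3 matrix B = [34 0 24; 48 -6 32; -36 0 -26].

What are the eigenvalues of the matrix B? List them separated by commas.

The characteristic polynomial is p(s) = det(sI - B).
Expanding along the first row, p(s) = s^3 - 2s^2 - 68s - 120.
Rational-root test: s = -6 gives p(-6) = 0.
Dividing by (s + 6) leaves s^2 - 8s - 20.
The quadratic factors as (s + 2)·(s - 10).
Eigenvalues: -6, -2, 10.

-6, -2, 10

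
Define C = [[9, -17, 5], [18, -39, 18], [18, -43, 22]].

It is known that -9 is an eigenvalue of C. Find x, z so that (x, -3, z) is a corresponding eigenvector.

-2, -3

We need (C + 9I)v = 0.
C + 9I = [[18, -17, 5], [18, -30, 18], [18, -43, 31]].
Row 1: (18)·x + (-17)·-3 + (5)·z = 0
Row 2: (18)·x + (-30)·-3 + (18)·z = 0
Row 3: (18)·x + (-43)·-3 + (31)·z = 0
Solving gives x = -2, z = -3.
Check: C·(-2, -3, -3) = (18, 27, 27) = -9·(-2, -3, -3).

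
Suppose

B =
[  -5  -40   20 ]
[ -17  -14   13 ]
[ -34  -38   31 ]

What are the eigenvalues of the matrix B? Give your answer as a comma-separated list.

-5, 5, 12

Set up det(rI - B) = 0.
Cofactor expansion gives p(r) = r^3 - 12r^2 - 25r + 300.
Try r = -5: p(-5) = 0, so -5 is a root.
Dividing by (r + 5) leaves r^2 - 17r + 60.
The quadratic factors as (r - 5)·(r - 12).
Eigenvalues: -5, 5, 12.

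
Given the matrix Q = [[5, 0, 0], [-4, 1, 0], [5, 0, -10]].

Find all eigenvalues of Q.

Q is lower triangular, so its eigenvalues are the diagonal entries.
Diagonal: 5, 1, -10.

-10, 1, 5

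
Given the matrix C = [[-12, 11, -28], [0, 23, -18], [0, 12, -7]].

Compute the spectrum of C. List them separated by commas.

-12, 5, 11

The characteristic polynomial is p(μ) = det(μI - C).
Cofactor expansion gives p(μ) = μ^3 - 4μ^2 - 137μ + 660.
Try μ = 5: p(5) = 0, so 5 is a root.
Factor out (μ - 5): p(μ) = (μ - 5)·(μ^2 + μ - 132).
The quadratic factors as (μ + 12)·(μ - 11).
Eigenvalues: -12, 5, 11.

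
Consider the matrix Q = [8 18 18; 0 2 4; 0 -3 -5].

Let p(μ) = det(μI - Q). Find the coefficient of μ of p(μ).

p(μ) = μ^3 - 5μ^2 - 22μ - 16.
The coefficient of μ is -22.

-22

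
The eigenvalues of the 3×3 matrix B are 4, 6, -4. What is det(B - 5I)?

If B has eigenvalues 4, 6, -4, then B - 5I has eigenvalues -1, 1, -9.
det(B - 5I) = (-1) · (1) · (-9) = 9.

9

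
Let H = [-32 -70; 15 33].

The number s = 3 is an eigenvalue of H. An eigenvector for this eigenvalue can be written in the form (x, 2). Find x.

-4

We need (H - 3I)v = 0.
H - 3I = [[-35, -70], [15, 30]].
Row 1: (-35)·x + (-70)·2 = 0
Row 2: (15)·x + (30)·2 = 0
Solving gives x = -4.
Check: H·(-4, 2) = (-12, 6) = 3·(-4, 2).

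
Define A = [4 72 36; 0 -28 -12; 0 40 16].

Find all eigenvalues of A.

The characteristic polynomial is p(t) = det(tI - A).
Expanding the 3×3 determinant: p(t) = t^3 + 8t^2 - 16t - 128.
Rational-root test: t = 4 gives p(4) = 0.
Factor out (t - 4): p(t) = (t - 4)·(t^2 + 12t + 32).
The quadratic factors as (t + 8)·(t + 4).
Eigenvalues: -8, -4, 4.

-8, -4, 4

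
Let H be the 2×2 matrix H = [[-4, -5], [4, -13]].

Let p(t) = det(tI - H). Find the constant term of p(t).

p(t) = t^2 + 17t + 72.
The constant term is 72.

72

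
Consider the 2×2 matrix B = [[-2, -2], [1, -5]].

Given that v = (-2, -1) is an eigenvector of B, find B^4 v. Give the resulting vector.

(-162, -81)

First find the eigenvalue: Bv = (6, 3) = -3·(-2, -1), so λ = -3.
Then B^4 v = λ^4·v = (-3)^4·(-2, -1) = 81·(-2, -1) = (-162, -81).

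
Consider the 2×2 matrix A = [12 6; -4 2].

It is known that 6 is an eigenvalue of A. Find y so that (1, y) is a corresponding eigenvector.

We need (A - 6I)v = 0.
A - 6I = [[6, 6], [-4, -4]].
Row 1: (6)·1 + (6)·y = 0
Row 2: (-4)·1 + (-4)·y = 0
Solving gives y = -1.
Check: A·(1, -1) = (6, -6) = 6·(1, -1).

-1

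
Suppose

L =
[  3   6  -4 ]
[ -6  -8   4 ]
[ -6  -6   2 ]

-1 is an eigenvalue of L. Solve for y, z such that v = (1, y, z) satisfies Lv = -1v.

-2, -2

We need (L + 1I)v = 0.
L + 1I = [[4, 6, -4], [-6, -7, 4], [-6, -6, 3]].
Row 1: (4)·1 + (6)·y + (-4)·z = 0
Row 2: (-6)·1 + (-7)·y + (4)·z = 0
Row 3: (-6)·1 + (-6)·y + (3)·z = 0
Solving gives y = -2, z = -2.
Check: L·(1, -2, -2) = (-1, 2, 2) = -1·(1, -2, -2).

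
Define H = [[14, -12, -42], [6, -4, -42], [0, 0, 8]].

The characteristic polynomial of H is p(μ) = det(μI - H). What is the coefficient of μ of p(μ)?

96

p(μ) = μ^3 - 18μ^2 + 96μ - 128.
The coefficient of μ is 96.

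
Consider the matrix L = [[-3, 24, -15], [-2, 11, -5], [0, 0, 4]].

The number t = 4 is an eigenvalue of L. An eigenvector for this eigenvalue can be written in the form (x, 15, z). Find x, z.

We need (L - 4I)v = 0.
L - 4I = [[-7, 24, -15], [-2, 7, -5], [0, 0, 0]].
Row 1: (-7)·x + (24)·15 + (-15)·z = 0
Row 2: (-2)·x + (7)·15 + (-5)·z = 0
Row 3: (0)·x + (0)·15 + (0)·z = 0
Solving gives x = 45, z = 3.
Check: L·(45, 15, 3) = (180, 60, 12) = 4·(45, 15, 3).

45, 3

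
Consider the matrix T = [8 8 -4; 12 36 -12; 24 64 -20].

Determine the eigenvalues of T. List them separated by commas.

Set up det(rI - T) = 0.
Expanding along the first row, p(r) = r^3 - 24r^2 + 176r - 384.
Try r = 4: p(4) = 0, so 4 is a root.
Dividing by (r - 4) leaves r^2 - 20r + 96.
The quadratic factors as (r - 8)·(r - 12).
Eigenvalues: 4, 8, 12.

4, 8, 12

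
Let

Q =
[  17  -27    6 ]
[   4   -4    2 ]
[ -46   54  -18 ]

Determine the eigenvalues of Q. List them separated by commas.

-6, -4, 5

The characteristic polynomial is p(s) = det(sI - Q).
Expanding the 3×3 determinant: p(s) = s^3 + 5s^2 - 26s - 120.
Try s = 5: p(5) = 0, so 5 is a root.
Dividing by (s - 5) leaves s^2 + 10s + 24.
The quadratic factors as (s + 6)·(s + 4).
Eigenvalues: -6, -4, 5.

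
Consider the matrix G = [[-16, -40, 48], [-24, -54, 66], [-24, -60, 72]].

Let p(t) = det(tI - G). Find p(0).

0

p(0) = det(0·I − G) = det(−G) = (−1)^3·det(G).
det(G) = 0, so p(0) = 0.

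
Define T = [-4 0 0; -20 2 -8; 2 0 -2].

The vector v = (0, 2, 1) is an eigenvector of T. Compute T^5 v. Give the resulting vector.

(0, -64, -32)

First find the eigenvalue: Tv = (0, -4, -2) = -2·(0, 2, 1), so λ = -2.
Then T^5 v = λ^5·v = (-2)^5·(0, 2, 1) = -32·(0, 2, 1) = (0, -64, -32).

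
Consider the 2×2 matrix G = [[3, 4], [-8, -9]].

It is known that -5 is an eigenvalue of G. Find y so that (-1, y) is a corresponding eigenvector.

We need (G + 5I)v = 0.
G + 5I = [[8, 4], [-8, -4]].
Row 1: (8)·-1 + (4)·y = 0
Row 2: (-8)·-1 + (-4)·y = 0
Solving gives y = 2.
Check: G·(-1, 2) = (5, -10) = -5·(-1, 2).

2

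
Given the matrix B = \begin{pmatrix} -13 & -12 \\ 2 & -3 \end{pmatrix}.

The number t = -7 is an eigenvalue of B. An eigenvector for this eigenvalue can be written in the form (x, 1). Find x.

We need (B + 7I)v = 0.
B + 7I = [[-6, -12], [2, 4]].
Row 1: (-6)·x + (-12)·1 = 0
Row 2: (2)·x + (4)·1 = 0
Solving gives x = -2.
Check: B·(-2, 1) = (14, -7) = -7·(-2, 1).

-2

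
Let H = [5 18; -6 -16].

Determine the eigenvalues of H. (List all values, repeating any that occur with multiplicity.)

-7, -4

det(H - μI) = (5 - μ)(-16 - μ) - (18)·(-6) = μ^2 + 11μ + 28.
This factors as (μ + 7)·(μ + 4) = 0.
Eigenvalues: -7, -4.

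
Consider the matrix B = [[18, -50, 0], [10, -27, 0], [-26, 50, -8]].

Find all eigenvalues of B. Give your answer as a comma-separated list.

-8, -7, -2

Compute the characteristic polynomial p(λ) = det(λI - B).
Cofactor expansion gives p(λ) = λ^3 + 17λ^2 + 86λ + 112.
Rational-root test: λ = -7 gives p(-7) = 0.
Dividing by (λ + 7) leaves λ^2 + 10λ + 16.
The quadratic factors as (λ + 8)·(λ + 2).
Eigenvalues: -8, -7, -2.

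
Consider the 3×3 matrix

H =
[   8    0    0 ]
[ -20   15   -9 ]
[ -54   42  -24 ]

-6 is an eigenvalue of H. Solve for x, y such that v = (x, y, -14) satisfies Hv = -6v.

0, -6

We need (H + 6I)v = 0.
H + 6I = [[14, 0, 0], [-20, 21, -9], [-54, 42, -18]].
Row 1: (14)·x + (0)·y + (0)·-14 = 0
Row 2: (-20)·x + (21)·y + (-9)·-14 = 0
Row 3: (-54)·x + (42)·y + (-18)·-14 = 0
Solving gives x = 0, y = -6.
Check: H·(0, -6, -14) = (0, 36, 84) = -6·(0, -6, -14).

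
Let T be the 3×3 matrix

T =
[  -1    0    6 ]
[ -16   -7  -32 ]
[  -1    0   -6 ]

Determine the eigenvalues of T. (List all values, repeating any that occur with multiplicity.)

-7, -4, -3

Compute the characteristic polynomial p(λ) = det(λI - T).
Cofactor expansion gives p(λ) = λ^3 + 14λ^2 + 61λ + 84.
Since p(-3) = 0, λ = -3 is a root.
Factor out (λ + 3): p(λ) = (λ + 3)·(λ^2 + 11λ + 28).
The quadratic factors as (λ + 7)·(λ + 4).
Eigenvalues: -7, -4, -3.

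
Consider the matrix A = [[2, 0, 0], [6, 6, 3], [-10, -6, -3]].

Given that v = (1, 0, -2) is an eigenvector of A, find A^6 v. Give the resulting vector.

First find the eigenvalue: Av = (2, 0, -4) = 2·(1, 0, -2), so λ = 2.
Then A^6 v = λ^6·v = 2^6·(1, 0, -2) = 64·(1, 0, -2) = (64, 0, -128).

(64, 0, -128)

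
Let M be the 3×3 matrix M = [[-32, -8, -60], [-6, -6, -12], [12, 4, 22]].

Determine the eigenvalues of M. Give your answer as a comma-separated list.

-8, -6, -2

The characteristic polynomial is p(s) = det(sI - M).
Expanding the 3×3 determinant: p(s) = s^3 + 16s^2 + 76s + 96.
Since p(-2) = 0, s = -2 is a root.
Factor out (s + 2): p(s) = (s + 2)·(s^2 + 14s + 48).
The quadratic factors as (s + 8)·(s + 6).
Eigenvalues: -8, -6, -2.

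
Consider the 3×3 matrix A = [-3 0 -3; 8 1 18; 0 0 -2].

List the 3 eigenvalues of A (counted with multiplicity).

The characteristic polynomial is p(μ) = det(μI - A).
Cofactor expansion gives p(μ) = μ^3 + 4μ^2 + μ - 6.
Rational-root test: μ = -3 gives p(-3) = 0.
Dividing by (μ + 3) leaves μ^2 + μ - 2.
The quadratic factors as (μ + 2)·(μ - 1).
Eigenvalues: -3, -2, 1.

-3, -2, 1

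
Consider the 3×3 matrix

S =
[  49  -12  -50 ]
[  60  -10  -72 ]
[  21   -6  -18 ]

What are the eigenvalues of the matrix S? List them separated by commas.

The characteristic polynomial is p(r) = det(rI - S).
Cofactor expansion gives p(r) = r^3 - 21r^2 + 146r - 336.
Since p(6) = 0, r = 6 is a root.
Factor out (r - 6): p(r) = (r - 6)·(r^2 - 15r + 56).
The quadratic factors as (r - 7)·(r - 8).
Eigenvalues: 6, 7, 8.

6, 7, 8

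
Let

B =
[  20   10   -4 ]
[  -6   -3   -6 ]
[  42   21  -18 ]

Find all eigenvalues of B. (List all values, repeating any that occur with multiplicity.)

-4, 0, 3

Set up det(lambda·I - B) = 0.
Cofactor expansion gives p(lambda) = lambda^3 + lambda^2 - 12·lambda.
Try lambda = 3: p(3) = 0, so 3 is a root.
Dividing by (lambda - 3) leaves lambda^2 + 4·lambda.
The quadratic factors as (lambda + 4)·lambda.
Eigenvalues: -4, 0, 3.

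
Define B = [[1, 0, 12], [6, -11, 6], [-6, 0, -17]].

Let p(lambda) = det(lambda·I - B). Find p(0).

605

p(0) = det(0·I − B) = det(−B) = (−1)^3·det(B).
det(B) = -605, so p(0) = 605.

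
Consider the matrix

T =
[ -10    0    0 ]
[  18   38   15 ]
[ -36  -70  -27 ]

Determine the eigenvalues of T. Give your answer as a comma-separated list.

-10, 3, 8

Set up det(tI - T) = 0.
Cofactor expansion gives p(t) = t^3 - t^2 - 86t + 240.
Try t = 3: p(3) = 0, so 3 is a root.
Factor out (t - 3): p(t) = (t - 3)·(t^2 + 2t - 80).
The quadratic factors as (t + 10)·(t - 8).
Eigenvalues: -10, 3, 8.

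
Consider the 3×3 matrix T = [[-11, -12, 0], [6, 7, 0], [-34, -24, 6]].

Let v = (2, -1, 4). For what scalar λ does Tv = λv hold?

-5

Compute Tv: T·(2, -1, 4) = (-10, 5, -20).
Since Tv = λv, compare component 1: -10 = λ·2, so λ = -5.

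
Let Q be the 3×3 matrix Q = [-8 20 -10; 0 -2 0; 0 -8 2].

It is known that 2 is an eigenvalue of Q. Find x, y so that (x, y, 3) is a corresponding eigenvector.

-3, 0

We need (Q - 2I)v = 0.
Q - 2I = [[-10, 20, -10], [0, -4, 0], [0, -8, 0]].
Row 1: (-10)·x + (20)·y + (-10)·3 = 0
Row 2: (0)·x + (-4)·y + (0)·3 = 0
Row 3: (0)·x + (-8)·y + (0)·3 = 0
Solving gives x = -3, y = 0.
Check: Q·(-3, 0, 3) = (-6, 0, 6) = 2·(-3, 0, 3).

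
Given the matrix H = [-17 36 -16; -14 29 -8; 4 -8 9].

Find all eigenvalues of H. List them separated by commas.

1, 9, 11

Set up det(μI - H) = 0.
Expanding along the first row, p(μ) = μ^3 - 21μ^2 + 119μ - 99.
Rational-root test: μ = 1 gives p(1) = 0.
Dividing by (μ - 1) leaves μ^2 - 20μ + 99.
The quadratic factors as (μ - 9)·(μ - 11).
Eigenvalues: 1, 9, 11.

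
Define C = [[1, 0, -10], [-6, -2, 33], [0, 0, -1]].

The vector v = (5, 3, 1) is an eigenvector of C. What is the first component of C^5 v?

-5

First find the eigenvalue: Cv = (-5, -3, -1) = -1·(5, 3, 1), so λ = -1.
Then C^5 v = λ^5·v = (-1)^5·(5, 3, 1) = -1·(5, 3, 1) = (-5, -3, -1).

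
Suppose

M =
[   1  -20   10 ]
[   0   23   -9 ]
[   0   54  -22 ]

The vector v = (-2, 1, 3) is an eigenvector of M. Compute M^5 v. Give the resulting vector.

(2048, -1024, -3072)

First find the eigenvalue: Mv = (8, -4, -12) = -4·(-2, 1, 3), so λ = -4.
Then M^5 v = λ^5·v = (-4)^5·(-2, 1, 3) = -1024·(-2, 1, 3) = (2048, -1024, -3072).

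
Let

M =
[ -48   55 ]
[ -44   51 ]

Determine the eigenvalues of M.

det(M - rI) = (-48 - r)(51 - r) - (55)·(-44) = r^2 - 3r - 28.
This factors as (r + 4)·(r - 7) = 0.
Eigenvalues: -4, 7.

-4, 7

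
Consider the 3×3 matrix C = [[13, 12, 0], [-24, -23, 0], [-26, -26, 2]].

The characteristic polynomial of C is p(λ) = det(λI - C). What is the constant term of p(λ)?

p(λ) = λ^3 + 8λ^2 - 31λ + 22.
The constant term is 22.

22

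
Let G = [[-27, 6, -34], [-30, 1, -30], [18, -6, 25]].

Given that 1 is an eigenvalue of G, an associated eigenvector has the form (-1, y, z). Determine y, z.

We need (G - 1I)v = 0.
G - 1I = [[-28, 6, -34], [-30, 0, -30], [18, -6, 24]].
Row 1: (-28)·-1 + (6)·y + (-34)·z = 0
Row 2: (-30)·-1 + (0)·y + (-30)·z = 0
Row 3: (18)·-1 + (-6)·y + (24)·z = 0
Solving gives y = 1, z = 1.
Check: G·(-1, 1, 1) = (-1, 1, 1) = 1·(-1, 1, 1).

1, 1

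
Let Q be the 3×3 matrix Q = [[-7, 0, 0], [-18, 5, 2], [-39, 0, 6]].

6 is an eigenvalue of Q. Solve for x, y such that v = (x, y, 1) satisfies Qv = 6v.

0, 2

We need (Q - 6I)v = 0.
Q - 6I = [[-13, 0, 0], [-18, -1, 2], [-39, 0, 0]].
Row 1: (-13)·x + (0)·y + (0)·1 = 0
Row 2: (-18)·x + (-1)·y + (2)·1 = 0
Row 3: (-39)·x + (0)·y + (0)·1 = 0
Solving gives x = 0, y = 2.
Check: Q·(0, 2, 1) = (0, 12, 6) = 6·(0, 2, 1).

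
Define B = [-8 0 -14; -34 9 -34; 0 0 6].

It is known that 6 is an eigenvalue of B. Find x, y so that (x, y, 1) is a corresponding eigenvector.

-1, 0

We need (B - 6I)v = 0.
B - 6I = [[-14, 0, -14], [-34, 3, -34], [0, 0, 0]].
Row 1: (-14)·x + (0)·y + (-14)·1 = 0
Row 2: (-34)·x + (3)·y + (-34)·1 = 0
Row 3: (0)·x + (0)·y + (0)·1 = 0
Solving gives x = -1, y = 0.
Check: B·(-1, 0, 1) = (-6, 0, 6) = 6·(-1, 0, 1).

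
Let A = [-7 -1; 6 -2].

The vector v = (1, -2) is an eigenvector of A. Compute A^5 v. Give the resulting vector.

First find the eigenvalue: Av = (-5, 10) = -5·(1, -2), so λ = -5.
Then A^5 v = λ^5·v = (-5)^5·(1, -2) = -3125·(1, -2) = (-3125, 6250).

(-3125, 6250)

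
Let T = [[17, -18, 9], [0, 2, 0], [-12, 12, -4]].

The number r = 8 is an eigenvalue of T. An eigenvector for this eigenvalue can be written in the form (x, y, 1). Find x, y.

We need (T - 8I)v = 0.
T - 8I = [[9, -18, 9], [0, -6, 0], [-12, 12, -12]].
Row 1: (9)·x + (-18)·y + (9)·1 = 0
Row 2: (0)·x + (-6)·y + (0)·1 = 0
Row 3: (-12)·x + (12)·y + (-12)·1 = 0
Solving gives x = -1, y = 0.
Check: T·(-1, 0, 1) = (-8, 0, 8) = 8·(-1, 0, 1).

-1, 0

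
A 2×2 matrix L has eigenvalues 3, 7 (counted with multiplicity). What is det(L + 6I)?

If L has eigenvalues 3, 7, then L + 6I has eigenvalues 9, 13.
det(L + 6I) = (9) · (13) = 117.

117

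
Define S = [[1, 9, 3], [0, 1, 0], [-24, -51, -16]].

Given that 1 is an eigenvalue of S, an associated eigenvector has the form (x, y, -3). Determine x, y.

We need (S - 1I)v = 0.
S - 1I = [[0, 9, 3], [0, 0, 0], [-24, -51, -17]].
Row 1: (0)·x + (9)·y + (3)·-3 = 0
Row 2: (0)·x + (0)·y + (0)·-3 = 0
Row 3: (-24)·x + (-51)·y + (-17)·-3 = 0
Solving gives x = 0, y = 1.
Check: S·(0, 1, -3) = (0, 1, -3) = 1·(0, 1, -3).

0, 1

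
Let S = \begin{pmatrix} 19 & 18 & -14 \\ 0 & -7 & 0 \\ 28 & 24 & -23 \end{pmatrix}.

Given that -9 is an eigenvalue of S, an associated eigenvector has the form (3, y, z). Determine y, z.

0, 6

We need (S + 9I)v = 0.
S + 9I = [[28, 18, -14], [0, 2, 0], [28, 24, -14]].
Row 1: (28)·3 + (18)·y + (-14)·z = 0
Row 2: (0)·3 + (2)·y + (0)·z = 0
Row 3: (28)·3 + (24)·y + (-14)·z = 0
Solving gives y = 0, z = 6.
Check: S·(3, 0, 6) = (-27, 0, -54) = -9·(3, 0, 6).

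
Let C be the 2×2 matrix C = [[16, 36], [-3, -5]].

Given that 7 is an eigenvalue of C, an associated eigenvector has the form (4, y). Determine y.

-1

We need (C - 7I)v = 0.
C - 7I = [[9, 36], [-3, -12]].
Row 1: (9)·4 + (36)·y = 0
Row 2: (-3)·4 + (-12)·y = 0
Solving gives y = -1.
Check: C·(4, -1) = (28, -7) = 7·(4, -1).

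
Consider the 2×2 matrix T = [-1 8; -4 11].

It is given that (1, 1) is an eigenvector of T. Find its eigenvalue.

7

Compute Tv: T·(1, 1) = (7, 7).
Since Tv = λv, compare component 1: 7 = λ·1, so λ = 7.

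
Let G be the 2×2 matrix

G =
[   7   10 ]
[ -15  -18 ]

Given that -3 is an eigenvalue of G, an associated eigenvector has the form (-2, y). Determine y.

We need (G + 3I)v = 0.
G + 3I = [[10, 10], [-15, -15]].
Row 1: (10)·-2 + (10)·y = 0
Row 2: (-15)·-2 + (-15)·y = 0
Solving gives y = 2.
Check: G·(-2, 2) = (6, -6) = -3·(-2, 2).

2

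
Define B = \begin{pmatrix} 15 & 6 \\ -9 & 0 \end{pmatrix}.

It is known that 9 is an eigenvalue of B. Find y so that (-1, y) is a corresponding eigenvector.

1

We need (B - 9I)v = 0.
B - 9I = [[6, 6], [-9, -9]].
Row 1: (6)·-1 + (6)·y = 0
Row 2: (-9)·-1 + (-9)·y = 0
Solving gives y = 1.
Check: B·(-1, 1) = (-9, 9) = 9·(-1, 1).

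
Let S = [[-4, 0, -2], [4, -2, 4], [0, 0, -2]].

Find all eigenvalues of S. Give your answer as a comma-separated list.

Set up det(tI - S) = 0.
Expanding along the first row, p(t) = t^3 + 8t^2 + 20t + 16.
Since p(-2) = 0, t = -2 is a root.
Dividing by (t + 2) leaves t^2 + 6t + 8.
The quadratic factors as (t + 4)·(t + 2).
Eigenvalues: -4, -2, -2.

-4, -2, -2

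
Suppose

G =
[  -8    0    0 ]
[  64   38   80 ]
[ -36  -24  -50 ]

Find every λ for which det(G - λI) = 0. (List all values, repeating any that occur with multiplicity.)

Compute the characteristic polynomial p(s) = det(sI - G).
Expanding the 3×3 determinant: p(s) = s^3 + 20s^2 + 116s + 160.
Since p(-10) = 0, s = -10 is a root.
Dividing by (s + 10) leaves s^2 + 10s + 16.
The quadratic factors as (s + 8)·(s + 2).
Eigenvalues: -10, -8, -2.

-10, -8, -2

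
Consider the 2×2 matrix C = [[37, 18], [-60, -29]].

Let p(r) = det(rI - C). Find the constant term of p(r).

p(r) = r^2 - 8r + 7.
The constant term is 7.

7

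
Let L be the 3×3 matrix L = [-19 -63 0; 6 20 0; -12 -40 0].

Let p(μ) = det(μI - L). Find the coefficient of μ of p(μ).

p(μ) = μ^3 - μ^2 - 2μ.
The coefficient of μ is -2.

-2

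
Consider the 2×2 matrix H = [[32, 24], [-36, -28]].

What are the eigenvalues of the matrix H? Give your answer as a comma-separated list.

-4, 8

det(H - λI) = (32 - λ)(-28 - λ) - (24)·(-36) = λ^2 - 4λ - 32.
This factors as (λ + 4)·(λ - 8) = 0.
Eigenvalues: -4, 8.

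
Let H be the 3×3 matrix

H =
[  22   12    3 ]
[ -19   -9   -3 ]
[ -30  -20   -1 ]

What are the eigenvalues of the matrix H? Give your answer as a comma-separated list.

Compute the characteristic polynomial p(s) = det(sI - H).
Expanding along the first row, p(s) = s^3 - 12s^2 + 47s - 60.
Rational-root test: s = 3 gives p(3) = 0.
Dividing by (s - 3) leaves s^2 - 9s + 20.
The quadratic factors as (s - 4)·(s - 5).
Eigenvalues: 3, 4, 5.

3, 4, 5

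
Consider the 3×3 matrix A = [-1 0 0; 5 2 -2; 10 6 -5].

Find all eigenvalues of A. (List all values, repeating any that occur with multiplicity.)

The characteristic polynomial is p(λ) = det(λI - A).
Cofactor expansion gives p(λ) = λ^3 + 4λ^2 + 5λ + 2.
Try λ = -1: p(-1) = 0, so -1 is a root.
Factor out (λ + 1): p(λ) = (λ + 1)·(λ^2 + 3λ + 2).
The quadratic factors as (λ + 2)·(λ + 1).
Eigenvalues: -2, -1, -1.

-2, -1, -1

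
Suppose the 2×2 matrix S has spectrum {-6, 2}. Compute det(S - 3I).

If S has eigenvalues -6, 2, then S - 3I has eigenvalues -9, -1.
det(S - 3I) = (-9) · (-1) = 9.

9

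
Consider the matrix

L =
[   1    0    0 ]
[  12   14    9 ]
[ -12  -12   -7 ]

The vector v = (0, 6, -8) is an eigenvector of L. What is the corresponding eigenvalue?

Compute Lv: L·(0, 6, -8) = (0, 12, -16).
Since Lv = λv, compare component 2: 12 = λ·6, so λ = 2.

2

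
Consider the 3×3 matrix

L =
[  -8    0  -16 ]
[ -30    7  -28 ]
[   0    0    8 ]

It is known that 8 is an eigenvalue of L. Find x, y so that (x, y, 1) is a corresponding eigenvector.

We need (L - 8I)v = 0.
L - 8I = [[-16, 0, -16], [-30, -1, -28], [0, 0, 0]].
Row 1: (-16)·x + (0)·y + (-16)·1 = 0
Row 2: (-30)·x + (-1)·y + (-28)·1 = 0
Row 3: (0)·x + (0)·y + (0)·1 = 0
Solving gives x = -1, y = 2.
Check: L·(-1, 2, 1) = (-8, 16, 8) = 8·(-1, 2, 1).

-1, 2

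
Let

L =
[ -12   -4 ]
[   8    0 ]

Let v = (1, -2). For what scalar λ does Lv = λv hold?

Compute Lv: L·(1, -2) = (-4, 8).
Since Lv = λv, compare component 1: -4 = λ·1, so λ = -4.

-4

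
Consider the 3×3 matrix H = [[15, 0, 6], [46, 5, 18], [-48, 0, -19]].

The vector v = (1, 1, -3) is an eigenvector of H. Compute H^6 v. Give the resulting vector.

(729, 729, -2187)

First find the eigenvalue: Hv = (-3, -3, 9) = -3·(1, 1, -3), so λ = -3.
Then H^6 v = λ^6·v = (-3)^6·(1, 1, -3) = 729·(1, 1, -3) = (729, 729, -2187).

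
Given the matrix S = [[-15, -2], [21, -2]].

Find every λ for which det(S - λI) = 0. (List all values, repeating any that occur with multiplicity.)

-9, -8

det(S - tI) = (-15 - t)(-2 - t) - (-2)·(21) = t^2 + 17t + 72.
This factors as (t + 9)·(t + 8) = 0.
Eigenvalues: -9, -8.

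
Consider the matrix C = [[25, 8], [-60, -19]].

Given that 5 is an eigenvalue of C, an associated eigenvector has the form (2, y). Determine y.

-5

We need (C - 5I)v = 0.
C - 5I = [[20, 8], [-60, -24]].
Row 1: (20)·2 + (8)·y = 0
Row 2: (-60)·2 + (-24)·y = 0
Solving gives y = -5.
Check: C·(2, -5) = (10, -25) = 5·(2, -5).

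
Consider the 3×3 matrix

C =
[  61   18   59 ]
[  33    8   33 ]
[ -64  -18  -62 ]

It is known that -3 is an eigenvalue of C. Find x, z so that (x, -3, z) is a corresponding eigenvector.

We need (C + 3I)v = 0.
C + 3I = [[64, 18, 59], [33, 11, 33], [-64, -18, -59]].
Row 1: (64)·x + (18)·-3 + (59)·z = 0
Row 2: (33)·x + (11)·-3 + (33)·z = 0
Row 3: (-64)·x + (-18)·-3 + (-59)·z = 0
Solving gives x = -1, z = 2.
Check: C·(-1, -3, 2) = (3, 9, -6) = -3·(-1, -3, 2).

-1, 2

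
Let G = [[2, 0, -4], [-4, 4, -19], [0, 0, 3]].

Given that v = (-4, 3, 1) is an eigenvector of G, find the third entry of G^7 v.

First find the eigenvalue: Gv = (-12, 9, 3) = 3·(-4, 3, 1), so λ = 3.
Then G^7 v = λ^7·v = 3^7·(-4, 3, 1) = 2187·(-4, 3, 1) = (-8748, 6561, 2187).

2187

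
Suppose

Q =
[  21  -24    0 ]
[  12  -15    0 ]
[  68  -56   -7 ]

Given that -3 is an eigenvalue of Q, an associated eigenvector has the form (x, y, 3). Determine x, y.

We need (Q + 3I)v = 0.
Q + 3I = [[24, -24, 0], [12, -12, 0], [68, -56, -4]].
Row 1: (24)·x + (-24)·y + (0)·3 = 0
Row 2: (12)·x + (-12)·y + (0)·3 = 0
Row 3: (68)·x + (-56)·y + (-4)·3 = 0
Solving gives x = 1, y = 1.
Check: Q·(1, 1, 3) = (-3, -3, -9) = -3·(1, 1, 3).

1, 1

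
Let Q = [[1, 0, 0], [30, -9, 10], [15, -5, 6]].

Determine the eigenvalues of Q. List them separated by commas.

-4, 1, 1

Compute the characteristic polynomial p(λ) = det(λI - Q).
Expanding the 3×3 determinant: p(λ) = λ^3 + 2λ^2 - 7λ + 4.
Rational-root test: λ = -4 gives p(-4) = 0.
Factor out (λ + 4): p(λ) = (λ + 4)·(λ^2 - 2λ + 1).
The quadratic factor is (λ - 1)^2.
Eigenvalues: -4, 1, 1.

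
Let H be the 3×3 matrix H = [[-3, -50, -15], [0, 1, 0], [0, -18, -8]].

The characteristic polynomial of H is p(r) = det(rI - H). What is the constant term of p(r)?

-24

p(r) = r^3 + 10r^2 + 13r - 24.
The constant term is -24.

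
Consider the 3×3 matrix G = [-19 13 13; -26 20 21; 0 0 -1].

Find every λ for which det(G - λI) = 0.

-6, -1, 7

The characteristic polynomial is p(μ) = det(μI - G).
Expanding along the first row, p(μ) = μ^3 - 43μ - 42.
Try μ = -1: p(-1) = 0, so -1 is a root.
Factor out (μ + 1): p(μ) = (μ + 1)·(μ^2 - μ - 42).
The quadratic factors as (μ + 6)·(μ - 7).
Eigenvalues: -6, -1, 7.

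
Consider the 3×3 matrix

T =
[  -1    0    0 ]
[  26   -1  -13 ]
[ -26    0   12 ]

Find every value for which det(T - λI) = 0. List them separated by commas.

Compute the characteristic polynomial p(lambda) = det(lambda·I - T).
Expanding the 3×3 determinant: p(lambda) = lambda^3 - 10·lambda^2 - 23·lambda - 12.
Try lambda = 12: p(12) = 0, so 12 is a root.
Factor out (lambda - 12): p(lambda) = (lambda - 12)·(lambda^2 + 2·lambda + 1).
The quadratic factor is (lambda + 1)^2.
Eigenvalues: -1, -1, 12.

-1, -1, 12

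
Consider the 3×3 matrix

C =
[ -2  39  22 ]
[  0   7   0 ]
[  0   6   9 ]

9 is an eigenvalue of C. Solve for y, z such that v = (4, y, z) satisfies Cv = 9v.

0, 2

We need (C - 9I)v = 0.
C - 9I = [[-11, 39, 22], [0, -2, 0], [0, 6, 0]].
Row 1: (-11)·4 + (39)·y + (22)·z = 0
Row 2: (0)·4 + (-2)·y + (0)·z = 0
Row 3: (0)·4 + (6)·y + (0)·z = 0
Solving gives y = 0, z = 2.
Check: C·(4, 0, 2) = (36, 0, 18) = 9·(4, 0, 2).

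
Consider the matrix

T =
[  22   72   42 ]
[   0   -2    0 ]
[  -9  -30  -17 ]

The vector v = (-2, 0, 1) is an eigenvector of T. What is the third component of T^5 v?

First find the eigenvalue: Tv = (-2, 0, 1) = 1·(-2, 0, 1), so λ = 1.
Then T^5 v = λ^5·v = 1^5·(-2, 0, 1) = 1·(-2, 0, 1) = (-2, 0, 1).

1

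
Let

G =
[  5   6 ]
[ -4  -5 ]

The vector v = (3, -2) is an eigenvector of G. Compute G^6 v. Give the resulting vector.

First find the eigenvalue: Gv = (3, -2) = 1·(3, -2), so λ = 1.
Then G^6 v = λ^6·v = 1^6·(3, -2) = 1·(3, -2) = (3, -2).

(3, -2)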